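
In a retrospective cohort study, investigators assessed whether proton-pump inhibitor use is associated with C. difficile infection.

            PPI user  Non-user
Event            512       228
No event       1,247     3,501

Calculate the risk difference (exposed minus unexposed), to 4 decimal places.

0.2299

Reading the table with exposure as columns: a = 512 (PPI user, case), b = 1247 (PPI user, non-case), c = 228 (Non-user, case), d = 3501.
Risk in exposed = 512/1759 = 0.291074; risk in unexposed = 228/3729 = 0.061142.
Risk difference = 0.291074 − 0.061142 = 0.229932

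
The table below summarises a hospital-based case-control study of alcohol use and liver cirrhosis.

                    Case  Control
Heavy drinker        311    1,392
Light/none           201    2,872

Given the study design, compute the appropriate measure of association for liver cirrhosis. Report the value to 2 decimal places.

Cells: a = 311, b = 1392, c = 201, d = 2872.
This is a hospital-based case-control study: participants were sampled on outcome status, so risks in the source population cannot be estimated directly — relative risk is not valid here. The odds ratio is the appropriate measure.
OR = (a·d)/(b·c) = (311 × 2872) / (1392 × 201) = 893192 / 279792 = 3.19234

3.19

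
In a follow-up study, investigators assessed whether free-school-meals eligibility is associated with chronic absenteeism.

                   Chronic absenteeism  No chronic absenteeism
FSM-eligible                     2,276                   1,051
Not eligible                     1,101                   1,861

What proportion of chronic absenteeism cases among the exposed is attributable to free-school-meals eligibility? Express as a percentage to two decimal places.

45.66

Cells: a = 2276, b = 1051, c = 1101, d = 1861.
Risk in exposed = 2276/3327 = 0.68410; risk in unexposed = 1101/2962 = 0.37171.
RR = 0.68410/0.37171 = 1.84042
AR% = (RR − 1)/RR × 100 = (1.84042 − 1)/1.84042 × 100 = 45.6646%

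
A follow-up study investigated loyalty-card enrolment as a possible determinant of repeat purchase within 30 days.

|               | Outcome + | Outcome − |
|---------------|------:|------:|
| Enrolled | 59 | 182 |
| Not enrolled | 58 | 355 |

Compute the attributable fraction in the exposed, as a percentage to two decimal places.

Cells: a = 59, b = 182, c = 58, d = 355.
Risk in exposed = 59/241 = 0.24481; risk in unexposed = 58/413 = 0.14044.
RR = 0.24481/0.14044 = 1.74324
AR% = (RR − 1)/RR × 100 = (1.74324 − 1)/1.74324 × 100 = 42.6355%

42.64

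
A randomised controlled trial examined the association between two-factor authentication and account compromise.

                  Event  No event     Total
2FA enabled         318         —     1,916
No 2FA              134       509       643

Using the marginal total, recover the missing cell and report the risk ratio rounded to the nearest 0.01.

0.80

The missing cell is in the exposed row: 1916 − 318 = 1598.
So a = 318, b = 1598, c = 134, d = 509.
RR = [a/(a+b)] / [c/(c+d)] = (318/1916) / (134/643) = 0.16597/0.20840 = 0.79641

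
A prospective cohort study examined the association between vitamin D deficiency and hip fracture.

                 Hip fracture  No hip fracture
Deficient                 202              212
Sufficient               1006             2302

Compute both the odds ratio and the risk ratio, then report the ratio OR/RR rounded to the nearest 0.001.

Cells: a = 202, b = 212, c = 1006, d = 2302.
OR = (202·2302)/(212·1006) = 465004/213272 = 2.18033
Risk in exposed = 202/414 = 0.48792; risk in unexposed = 1006/3308 = 0.30411; RR = 1.60442
OR/RR = 2.18033 / 1.60442 = 1.35895
The outcome is not rare, so the OR lies further from 1 than the RR.

1.359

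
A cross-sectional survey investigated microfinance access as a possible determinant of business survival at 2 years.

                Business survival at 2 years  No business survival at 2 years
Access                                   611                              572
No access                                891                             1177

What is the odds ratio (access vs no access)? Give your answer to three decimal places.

Cells: a = 611, b = 572, c = 891, d = 1177.
OR = (a·d)/(b·c) = (611 × 1177) / (572 × 891) = 719147 / 509652 = 1.41105
The odds of business survival at 2 years are about 1.41 times as high in the access group.

1.411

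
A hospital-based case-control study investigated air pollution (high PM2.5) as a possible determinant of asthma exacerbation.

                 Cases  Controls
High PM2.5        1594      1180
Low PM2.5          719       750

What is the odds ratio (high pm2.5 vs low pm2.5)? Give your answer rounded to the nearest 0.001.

Cells: a = 1594, b = 1180, c = 719, d = 750.
OR = (a·d)/(b·c) = (1594 × 750) / (1180 × 719) = 1195500 / 848420 = 1.40909
The odds of asthma exacerbation are about 1.41 times as high in the high pm2.5 group.

1.409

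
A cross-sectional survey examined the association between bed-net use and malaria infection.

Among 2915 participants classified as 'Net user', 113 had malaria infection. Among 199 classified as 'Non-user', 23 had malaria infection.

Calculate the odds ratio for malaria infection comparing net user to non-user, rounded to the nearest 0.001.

From the description: a = 113, b = 2802, c = 23, d = 176.
OR = (a·d)/(b·c) = (113 × 176) / (2802 × 23) = 19888 / 64446 = 0.30860
Exposure is associated with lower odds of malaria infection (OR = 0.31 < 1).

0.309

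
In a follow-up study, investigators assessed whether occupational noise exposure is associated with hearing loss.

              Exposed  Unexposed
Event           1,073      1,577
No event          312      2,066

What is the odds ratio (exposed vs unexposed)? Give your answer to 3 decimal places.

Reading the table with exposure as columns: a = 1073 (Exposed, case), b = 312 (Exposed, non-case), c = 1577 (Unexposed, case), d = 2066.
OR = (a·d)/(b·c) = (1073 × 2066) / (312 × 1577) = 2216818 / 492024 = 4.50551
The odds of hearing loss are about 4.51 times as high in the exposed group.

4.506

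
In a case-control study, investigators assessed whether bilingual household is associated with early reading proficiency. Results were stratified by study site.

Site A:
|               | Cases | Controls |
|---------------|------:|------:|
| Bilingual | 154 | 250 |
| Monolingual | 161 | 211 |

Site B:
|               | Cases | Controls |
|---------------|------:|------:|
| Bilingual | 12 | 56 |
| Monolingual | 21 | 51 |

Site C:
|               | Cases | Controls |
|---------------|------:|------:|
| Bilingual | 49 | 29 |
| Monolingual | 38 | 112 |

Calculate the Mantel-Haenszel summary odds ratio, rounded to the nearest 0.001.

OR_MH = Σ(aᵢdᵢ/nᵢ) / Σ(bᵢcᵢ/nᵢ), where nᵢ is the stratum total.
Stratum 1 (Site A): n = 776; a·d/n = 154·211/776 = 41.8737; b·c/n = 250·161/776 = 51.8686
Stratum 2 (Site B): n = 140; a·d/n = 12·51/140 = 4.3714; b·c/n = 56·21/140 = 8.4000
Stratum 3 (Site C): n = 228; a·d/n = 49·112/228 = 24.0702; b·c/n = 29·38/228 = 4.8333
OR_MH = (41.8737 + 4.3714 + 24.0702) / (51.8686 + 8.4000 + 4.8333) = 70.3153 / 65.1019 = 1.08008

1.080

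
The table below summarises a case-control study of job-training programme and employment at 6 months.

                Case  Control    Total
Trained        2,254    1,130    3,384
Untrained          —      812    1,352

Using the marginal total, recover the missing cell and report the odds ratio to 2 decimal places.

The missing cell is in the unexposed row: 1352 − 812 = 540.
So a = 2254, b = 1130, c = 540, d = 812.
OR = (a·d)/(b·c) = (2254 × 812) / (1130 × 540) = 1830248 / 610200 = 2.99942

3.00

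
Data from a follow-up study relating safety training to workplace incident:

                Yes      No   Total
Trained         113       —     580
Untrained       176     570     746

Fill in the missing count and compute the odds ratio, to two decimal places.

The missing cell is in the exposed row: 580 − 113 = 467.
So a = 113, b = 467, c = 176, d = 570.
OR = (a·d)/(b·c) = (113 × 570) / (467 × 176) = 64410 / 82192 = 0.78365

0.78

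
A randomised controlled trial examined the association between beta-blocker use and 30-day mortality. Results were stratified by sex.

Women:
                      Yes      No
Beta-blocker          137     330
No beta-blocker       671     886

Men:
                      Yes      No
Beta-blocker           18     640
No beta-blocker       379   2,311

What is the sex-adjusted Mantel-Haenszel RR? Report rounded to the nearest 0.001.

0.523

RR_MH = Σ(aᵢ·n₀ᵢ/nᵢ) / Σ(cᵢ·n₁ᵢ/nᵢ), with n₁ᵢ = aᵢ+bᵢ (exposed), n₀ᵢ = cᵢ+dᵢ (unexposed), nᵢ = n₁ᵢ+n₀ᵢ.
Stratum 1 (Women): n₁ = 467, n₀ = 1557, n = 2024; a·n₀/n = 137·1557/2024 = 105.3898; c·n₁/n = 671·467/2024 = 154.8207
Stratum 2 (Men): n₁ = 658, n₀ = 2690, n = 3348; a·n₀/n = 18·2690/3348 = 14.4624; c·n₁/n = 379·658/3348 = 74.4869
RR_MH = (105.3898 + 14.4624) / (154.8207 + 74.4869) = 119.8522 / 229.3075 = 0.52267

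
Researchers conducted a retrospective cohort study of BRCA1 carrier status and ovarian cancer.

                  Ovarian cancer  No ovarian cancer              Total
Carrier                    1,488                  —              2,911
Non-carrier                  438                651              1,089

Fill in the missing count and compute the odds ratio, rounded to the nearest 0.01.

1.55

The missing cell is in the exposed row: 2911 − 1488 = 1423.
So a = 1488, b = 1423, c = 438, d = 651.
OR = (a·d)/(b·c) = (1488 × 651) / (1423 × 438) = 968688 / 623274 = 1.55419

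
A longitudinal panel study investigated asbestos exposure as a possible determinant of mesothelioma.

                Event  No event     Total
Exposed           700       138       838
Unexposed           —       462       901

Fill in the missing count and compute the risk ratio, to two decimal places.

The missing cell is in the unexposed row: 901 − 462 = 439.
So a = 700, b = 138, c = 439, d = 462.
RR = [a/(a+b)] / [c/(c+d)] = (700/838) / (439/901) = 0.83532/0.48724 = 1.71441

1.71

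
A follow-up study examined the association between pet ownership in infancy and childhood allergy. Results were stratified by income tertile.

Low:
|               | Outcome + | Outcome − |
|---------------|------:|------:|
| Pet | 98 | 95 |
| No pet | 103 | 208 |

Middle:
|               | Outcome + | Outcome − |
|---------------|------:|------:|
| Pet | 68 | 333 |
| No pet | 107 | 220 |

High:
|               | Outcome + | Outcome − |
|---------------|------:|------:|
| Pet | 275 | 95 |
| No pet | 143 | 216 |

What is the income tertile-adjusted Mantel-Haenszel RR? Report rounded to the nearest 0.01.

1.32

RR_MH = Σ(aᵢ·n₀ᵢ/nᵢ) / Σ(cᵢ·n₁ᵢ/nᵢ), with n₁ᵢ = aᵢ+bᵢ (exposed), n₀ᵢ = cᵢ+dᵢ (unexposed), nᵢ = n₁ᵢ+n₀ᵢ.
Stratum 1 (Low): n₁ = 193, n₀ = 311, n = 504; a·n₀/n = 98·311/504 = 60.4722; c·n₁/n = 103·193/504 = 39.4425
Stratum 2 (Middle): n₁ = 401, n₀ = 327, n = 728; a·n₀/n = 68·327/728 = 30.5440; c·n₁/n = 107·401/728 = 58.9382
Stratum 3 (High): n₁ = 370, n₀ = 359, n = 729; a·n₀/n = 275·359/729 = 135.4252; c·n₁/n = 143·370/729 = 72.5789
RR_MH = (60.4722 + 30.5440 + 135.4252) / (39.4425 + 58.9382 + 72.5789) = 226.4414 / 170.9595 = 1.32453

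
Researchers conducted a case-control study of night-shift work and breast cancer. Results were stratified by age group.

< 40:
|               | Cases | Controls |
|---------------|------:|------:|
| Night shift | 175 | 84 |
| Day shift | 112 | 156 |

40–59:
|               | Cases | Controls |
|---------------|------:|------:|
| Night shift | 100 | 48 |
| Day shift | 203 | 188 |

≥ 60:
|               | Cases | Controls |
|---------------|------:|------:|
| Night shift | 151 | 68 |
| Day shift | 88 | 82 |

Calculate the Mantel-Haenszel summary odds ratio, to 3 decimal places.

OR_MH = Σ(aᵢdᵢ/nᵢ) / Σ(bᵢcᵢ/nᵢ), where nᵢ is the stratum total.
Stratum 1 (< 40): n = 527; a·d/n = 175·156/527 = 51.8027; b·c/n = 84·112/527 = 17.8520
Stratum 2 (40–59): n = 539; a·d/n = 100·188/539 = 34.8794; b·c/n = 48·203/539 = 18.0779
Stratum 3 (≥ 60): n = 389; a·d/n = 151·82/389 = 31.8303; b·c/n = 68·88/389 = 15.3830
OR_MH = (51.8027 + 34.8794 + 31.8303) / (17.8520 + 18.0779 + 15.3830) = 118.5124 / 51.3129 = 2.30960

2.310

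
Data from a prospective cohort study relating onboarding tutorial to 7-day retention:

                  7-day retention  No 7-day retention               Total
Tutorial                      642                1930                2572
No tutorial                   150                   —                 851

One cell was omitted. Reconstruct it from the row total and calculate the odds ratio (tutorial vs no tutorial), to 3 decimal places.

The missing cell is in the unexposed row: 851 − 150 = 701.
So a = 642, b = 1930, c = 150, d = 701.
OR = (a·d)/(b·c) = (642 × 701) / (1930 × 150) = 450042 / 289500 = 1.55455

1.555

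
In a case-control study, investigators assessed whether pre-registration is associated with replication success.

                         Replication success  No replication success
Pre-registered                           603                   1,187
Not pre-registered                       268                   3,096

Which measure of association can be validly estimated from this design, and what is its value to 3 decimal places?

5.869

Cells: a = 603, b = 1187, c = 268, d = 3096.
This is a case-control study: participants were sampled on outcome status, so risks in the source population cannot be estimated directly — relative risk is not valid here. The odds ratio is the appropriate measure.
OR = (a·d)/(b·c) = (603 × 3096) / (1187 × 268) = 1866888 / 318116 = 5.86858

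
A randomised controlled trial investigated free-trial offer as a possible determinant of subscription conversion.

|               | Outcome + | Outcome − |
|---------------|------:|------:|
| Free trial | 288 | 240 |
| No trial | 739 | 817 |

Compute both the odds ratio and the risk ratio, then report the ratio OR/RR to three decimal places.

1.155

Cells: a = 288, b = 240, c = 739, d = 817.
OR = (288·817)/(240·739) = 235296/177360 = 1.32666
Risk in exposed = 288/528 = 0.54545; risk in unexposed = 739/1556 = 0.47494; RR = 1.14848
OR/RR = 1.32666 / 1.14848 = 1.15514
The outcome is not rare, so the OR lies further from 1 than the RR.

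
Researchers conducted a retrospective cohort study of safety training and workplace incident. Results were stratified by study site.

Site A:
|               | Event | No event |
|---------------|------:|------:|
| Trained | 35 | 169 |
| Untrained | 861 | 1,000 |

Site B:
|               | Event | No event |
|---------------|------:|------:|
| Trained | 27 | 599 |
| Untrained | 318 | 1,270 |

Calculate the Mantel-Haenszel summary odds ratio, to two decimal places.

0.21

OR_MH = Σ(aᵢdᵢ/nᵢ) / Σ(bᵢcᵢ/nᵢ), where nᵢ is the stratum total.
Stratum 1 (Site A): n = 2065; a·d/n = 35·1000/2065 = 16.9492; b·c/n = 169·861/2065 = 70.4644
Stratum 2 (Site B): n = 2214; a·d/n = 27·1270/2214 = 15.4878; b·c/n = 599·318/2214 = 86.0352
OR_MH = (16.9492 + 15.4878) / (70.4644 + 86.0352) = 32.4370 / 156.4996 = 0.20727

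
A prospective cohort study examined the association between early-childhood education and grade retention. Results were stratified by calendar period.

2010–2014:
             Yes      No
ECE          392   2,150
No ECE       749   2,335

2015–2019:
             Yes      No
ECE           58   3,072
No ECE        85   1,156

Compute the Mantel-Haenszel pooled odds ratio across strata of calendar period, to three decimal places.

OR_MH = Σ(aᵢdᵢ/nᵢ) / Σ(bᵢcᵢ/nᵢ), where nᵢ is the stratum total.
Stratum 1 (2010–2014): n = 5626; a·d/n = 392·2335/5626 = 162.6946; b·c/n = 2150·749/5626 = 286.2336
Stratum 2 (2015–2019): n = 4371; a·d/n = 58·1156/4371 = 15.3393; b·c/n = 3072·85/4371 = 59.7392
OR_MH = (162.6946 + 15.3393) / (286.2336 + 59.7392) = 178.0339 / 345.9727 = 0.51459

0.515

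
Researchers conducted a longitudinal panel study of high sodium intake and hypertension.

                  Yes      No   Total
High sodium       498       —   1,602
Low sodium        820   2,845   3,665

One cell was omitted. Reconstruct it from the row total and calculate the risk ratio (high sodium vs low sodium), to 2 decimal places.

The missing cell is in the exposed row: 1602 − 498 = 1104.
So a = 498, b = 1104, c = 820, d = 2845.
RR = [a/(a+b)] / [c/(c+d)] = (498/1602) / (820/3665) = 0.31086/0.22374 = 1.38940

1.39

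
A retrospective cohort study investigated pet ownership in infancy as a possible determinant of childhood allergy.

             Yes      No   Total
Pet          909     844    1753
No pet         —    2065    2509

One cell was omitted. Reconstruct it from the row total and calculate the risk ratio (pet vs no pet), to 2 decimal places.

2.93

The missing cell is in the unexposed row: 2509 − 2065 = 444.
So a = 909, b = 844, c = 444, d = 2065.
RR = [a/(a+b)] / [c/(c+d)] = (909/1753) / (444/2509) = 0.51854/0.17696 = 2.93022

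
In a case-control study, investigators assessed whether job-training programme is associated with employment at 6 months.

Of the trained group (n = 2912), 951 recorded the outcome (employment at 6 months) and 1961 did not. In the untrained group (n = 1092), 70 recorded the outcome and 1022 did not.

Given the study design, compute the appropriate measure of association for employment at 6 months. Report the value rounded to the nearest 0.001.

From the description: a = 951, b = 1961, c = 70, d = 1022.
This is a case-control study: participants were sampled on outcome status, so risks in the source population cannot be estimated directly — relative risk is not valid here. The odds ratio is the appropriate measure.
OR = (a·d)/(b·c) = (951 × 1022) / (1961 × 70) = 971922 / 137270 = 7.08037

7.080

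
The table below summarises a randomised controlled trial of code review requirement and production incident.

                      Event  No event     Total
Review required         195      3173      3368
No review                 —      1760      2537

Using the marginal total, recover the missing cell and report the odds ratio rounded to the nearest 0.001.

0.139

The missing cell is in the unexposed row: 2537 − 1760 = 777.
So a = 195, b = 3173, c = 777, d = 1760.
OR = (a·d)/(b·c) = (195 × 1760) / (3173 × 777) = 343200 / 2465421 = 0.13921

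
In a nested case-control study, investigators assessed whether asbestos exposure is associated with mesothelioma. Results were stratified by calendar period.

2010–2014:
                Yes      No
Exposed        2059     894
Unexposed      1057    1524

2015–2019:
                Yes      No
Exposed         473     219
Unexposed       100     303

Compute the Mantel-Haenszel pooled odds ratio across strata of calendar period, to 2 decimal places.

OR_MH = Σ(aᵢdᵢ/nᵢ) / Σ(bᵢcᵢ/nᵢ), where nᵢ is the stratum total.
Stratum 1 (2010–2014): n = 5534; a·d/n = 2059·1524/5534 = 567.0249; b·c/n = 894·1057/5534 = 170.7550
Stratum 2 (2015–2019): n = 1095; a·d/n = 473·303/1095 = 130.8849; b·c/n = 219·100/1095 = 20.0000
OR_MH = (567.0249 + 130.8849) / (170.7550 + 20.0000) = 697.9099 / 190.7550 = 3.65867

3.66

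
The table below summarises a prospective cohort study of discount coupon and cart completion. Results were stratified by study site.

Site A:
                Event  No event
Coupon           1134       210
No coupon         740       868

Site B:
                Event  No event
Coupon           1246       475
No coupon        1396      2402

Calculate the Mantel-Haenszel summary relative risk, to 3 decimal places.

RR_MH = Σ(aᵢ·n₀ᵢ/nᵢ) / Σ(cᵢ·n₁ᵢ/nᵢ), with n₁ᵢ = aᵢ+bᵢ (exposed), n₀ᵢ = cᵢ+dᵢ (unexposed), nᵢ = n₁ᵢ+n₀ᵢ.
Stratum 1 (Site A): n₁ = 1344, n₀ = 1608, n = 2952; a·n₀/n = 1134·1608/2952 = 617.7073; c·n₁/n = 740·1344/2952 = 336.9106
Stratum 2 (Site B): n₁ = 1721, n₀ = 3798, n = 5519; a·n₀/n = 1246·3798/5519 = 857.4575; c·n₁/n = 1396·1721/5519 = 435.3173
RR_MH = (617.7073 + 857.4575) / (336.9106 + 435.3173) = 1475.1648 / 772.2278 = 1.91027

1.910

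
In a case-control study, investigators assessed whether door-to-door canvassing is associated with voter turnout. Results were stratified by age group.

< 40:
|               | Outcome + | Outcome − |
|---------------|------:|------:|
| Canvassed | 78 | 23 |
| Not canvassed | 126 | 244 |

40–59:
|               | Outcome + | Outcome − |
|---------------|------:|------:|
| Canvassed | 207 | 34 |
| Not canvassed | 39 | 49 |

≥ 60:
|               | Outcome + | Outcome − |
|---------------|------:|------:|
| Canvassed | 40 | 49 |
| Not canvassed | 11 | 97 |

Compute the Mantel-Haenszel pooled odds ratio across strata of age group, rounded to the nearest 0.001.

OR_MH = Σ(aᵢdᵢ/nᵢ) / Σ(bᵢcᵢ/nᵢ), where nᵢ is the stratum total.
Stratum 1 (< 40): n = 471; a·d/n = 78·244/471 = 40.4076; b·c/n = 23·126/471 = 6.1529
Stratum 2 (40–59): n = 329; a·d/n = 207·49/329 = 30.8298; b·c/n = 34·39/329 = 4.0304
Stratum 3 (≥ 60): n = 197; a·d/n = 40·97/197 = 19.6954; b·c/n = 49·11/197 = 2.7360
OR_MH = (40.4076 + 30.8298 + 19.6954) / (6.1529 + 4.0304 + 2.7360) = 90.9329 / 12.9193 = 7.03853

7.039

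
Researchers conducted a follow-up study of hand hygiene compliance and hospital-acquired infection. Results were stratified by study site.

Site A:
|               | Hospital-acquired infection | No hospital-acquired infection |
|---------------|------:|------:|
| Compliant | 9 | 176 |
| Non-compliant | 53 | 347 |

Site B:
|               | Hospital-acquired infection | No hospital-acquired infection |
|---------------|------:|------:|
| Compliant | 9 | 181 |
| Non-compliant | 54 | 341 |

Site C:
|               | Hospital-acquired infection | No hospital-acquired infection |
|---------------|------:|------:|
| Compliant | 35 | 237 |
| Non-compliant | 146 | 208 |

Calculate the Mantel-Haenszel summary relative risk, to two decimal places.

0.33

RR_MH = Σ(aᵢ·n₀ᵢ/nᵢ) / Σ(cᵢ·n₁ᵢ/nᵢ), with n₁ᵢ = aᵢ+bᵢ (exposed), n₀ᵢ = cᵢ+dᵢ (unexposed), nᵢ = n₁ᵢ+n₀ᵢ.
Stratum 1 (Site A): n₁ = 185, n₀ = 400, n = 585; a·n₀/n = 9·400/585 = 6.1538; c·n₁/n = 53·185/585 = 16.7607
Stratum 2 (Site B): n₁ = 190, n₀ = 395, n = 585; a·n₀/n = 9·395/585 = 6.0769; c·n₁/n = 54·190/585 = 17.5385
Stratum 3 (Site C): n₁ = 272, n₀ = 354, n = 626; a·n₀/n = 35·354/626 = 19.7923; c·n₁/n = 146·272/626 = 63.4377
RR_MH = (6.1538 + 6.0769 + 19.7923) / (16.7607 + 17.5385 + 63.4377) = 32.0231 / 97.7368 = 0.32765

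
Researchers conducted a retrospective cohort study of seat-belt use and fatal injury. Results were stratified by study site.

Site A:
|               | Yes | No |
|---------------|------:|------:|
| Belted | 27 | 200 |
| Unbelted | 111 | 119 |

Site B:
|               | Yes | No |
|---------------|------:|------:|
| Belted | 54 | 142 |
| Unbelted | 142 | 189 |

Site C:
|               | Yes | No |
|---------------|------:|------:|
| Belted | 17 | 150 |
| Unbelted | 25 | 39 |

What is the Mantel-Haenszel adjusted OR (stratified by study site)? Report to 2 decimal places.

0.28

OR_MH = Σ(aᵢdᵢ/nᵢ) / Σ(bᵢcᵢ/nᵢ), where nᵢ is the stratum total.
Stratum 1 (Site A): n = 457; a·d/n = 27·119/457 = 7.0306; b·c/n = 200·111/457 = 48.5777
Stratum 2 (Site B): n = 527; a·d/n = 54·189/527 = 19.3662; b·c/n = 142·142/527 = 38.2619
Stratum 3 (Site C): n = 231; a·d/n = 17·39/231 = 2.8701; b·c/n = 150·25/231 = 16.2338
OR_MH = (7.0306 + 19.3662 + 2.8701) / (48.5777 + 38.2619 + 16.2338) = 29.2670 / 103.0733 = 0.28394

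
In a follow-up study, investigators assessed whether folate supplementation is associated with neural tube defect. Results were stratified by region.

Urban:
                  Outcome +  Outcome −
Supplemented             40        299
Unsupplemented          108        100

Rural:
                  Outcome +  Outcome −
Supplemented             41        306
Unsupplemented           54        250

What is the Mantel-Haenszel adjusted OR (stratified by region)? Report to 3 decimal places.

OR_MH = Σ(aᵢdᵢ/nᵢ) / Σ(bᵢcᵢ/nᵢ), where nᵢ is the stratum total.
Stratum 1 (Urban): n = 547; a·d/n = 40·100/547 = 7.3126; b·c/n = 299·108/547 = 59.0347
Stratum 2 (Rural): n = 651; a·d/n = 41·250/651 = 15.7450; b·c/n = 306·54/651 = 25.3825
OR_MH = (7.3126 + 15.7450) / (59.0347 + 25.3825) = 23.0576 / 84.4172 = 0.27314

0.273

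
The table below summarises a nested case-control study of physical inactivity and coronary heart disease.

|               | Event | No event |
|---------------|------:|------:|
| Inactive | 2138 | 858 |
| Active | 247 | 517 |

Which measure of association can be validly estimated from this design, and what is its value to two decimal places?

Cells: a = 2138, b = 858, c = 247, d = 517.
This is a nested case-control study: participants were sampled on outcome status, so risks in the source population cannot be estimated directly — relative risk is not valid here. The odds ratio is the appropriate measure.
OR = (a·d)/(b·c) = (2138 × 517) / (858 × 247) = 1105346 / 211926 = 5.21572

5.22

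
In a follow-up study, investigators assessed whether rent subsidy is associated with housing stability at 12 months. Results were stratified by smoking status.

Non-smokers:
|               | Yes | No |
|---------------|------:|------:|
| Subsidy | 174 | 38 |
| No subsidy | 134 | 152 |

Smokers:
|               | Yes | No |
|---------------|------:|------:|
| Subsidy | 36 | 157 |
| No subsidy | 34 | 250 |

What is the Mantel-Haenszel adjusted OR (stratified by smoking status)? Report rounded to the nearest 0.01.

OR_MH = Σ(aᵢdᵢ/nᵢ) / Σ(bᵢcᵢ/nᵢ), where nᵢ is the stratum total.
Stratum 1 (Non-smokers): n = 498; a·d/n = 174·152/498 = 53.1084; b·c/n = 38·134/498 = 10.2249
Stratum 2 (Smokers): n = 477; a·d/n = 36·250/477 = 18.8679; b·c/n = 157·34/477 = 11.1908
OR_MH = (53.1084 + 18.8679) / (10.2249 + 11.1908) = 71.9764 / 21.4157 = 3.36092

3.36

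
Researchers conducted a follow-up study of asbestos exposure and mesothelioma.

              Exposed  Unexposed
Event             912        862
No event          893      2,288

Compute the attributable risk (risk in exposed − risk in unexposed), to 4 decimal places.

Reading the table with exposure as columns: a = 912 (Exposed, case), b = 893 (Exposed, non-case), c = 862 (Unexposed, case), d = 2288.
Risk in exposed = 912/1805 = 0.505263; risk in unexposed = 862/3150 = 0.273651.
Risk difference = 0.505263 − 0.273651 = 0.231612

0.2316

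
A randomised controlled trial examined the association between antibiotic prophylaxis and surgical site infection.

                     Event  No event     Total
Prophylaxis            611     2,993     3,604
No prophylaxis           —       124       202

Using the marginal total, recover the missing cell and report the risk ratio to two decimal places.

The missing cell is in the unexposed row: 202 − 124 = 78.
So a = 611, b = 2993, c = 78, d = 124.
RR = [a/(a+b)] / [c/(c+d)] = (611/3604) / (78/202) = 0.16953/0.38614 = 0.43905

0.44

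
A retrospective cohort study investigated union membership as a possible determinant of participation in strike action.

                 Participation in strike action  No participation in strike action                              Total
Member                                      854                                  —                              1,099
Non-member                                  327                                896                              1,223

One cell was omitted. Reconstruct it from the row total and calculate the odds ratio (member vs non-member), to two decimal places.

9.55

The missing cell is in the exposed row: 1099 − 854 = 245.
So a = 854, b = 245, c = 327, d = 896.
OR = (a·d)/(b·c) = (854 × 896) / (245 × 327) = 765184 / 80115 = 9.55107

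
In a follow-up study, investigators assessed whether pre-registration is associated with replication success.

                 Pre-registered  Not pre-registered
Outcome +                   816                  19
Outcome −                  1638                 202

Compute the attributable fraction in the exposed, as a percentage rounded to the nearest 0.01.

74.14

Reading the table with exposure as columns: a = 816 (Pre-registered, case), b = 1638 (Pre-registered, non-case), c = 19 (Not pre-registered, case), d = 202.
Risk in exposed = 816/2454 = 0.33252; risk in unexposed = 19/221 = 0.08597.
RR = 0.33252/0.08597 = 3.86771
AR% = (RR − 1)/RR × 100 = (3.86771 − 1)/3.86771 × 100 = 74.1449%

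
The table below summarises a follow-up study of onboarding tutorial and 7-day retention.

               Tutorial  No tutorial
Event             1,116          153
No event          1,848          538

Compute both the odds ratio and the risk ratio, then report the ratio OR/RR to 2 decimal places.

Reading the table with exposure as columns: a = 1116 (Tutorial, case), b = 1848 (Tutorial, non-case), c = 153 (No tutorial, case), d = 538.
OR = (1116·538)/(1848·153) = 600408/282744 = 2.12350
Risk in exposed = 1116/2964 = 0.37652; risk in unexposed = 153/691 = 0.22142; RR = 1.70048
OR/RR = 2.12350 / 1.70048 = 1.24876
The outcome is not rare, so the OR lies further from 1 than the RR.

1.25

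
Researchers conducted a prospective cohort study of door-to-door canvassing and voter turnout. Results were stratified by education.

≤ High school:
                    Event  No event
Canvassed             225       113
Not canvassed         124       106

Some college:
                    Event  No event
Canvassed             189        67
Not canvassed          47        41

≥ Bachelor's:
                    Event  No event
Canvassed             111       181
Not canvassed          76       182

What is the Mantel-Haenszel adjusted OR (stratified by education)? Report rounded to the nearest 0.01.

OR_MH = Σ(aᵢdᵢ/nᵢ) / Σ(bᵢcᵢ/nᵢ), where nᵢ is the stratum total.
Stratum 1 (≤ High school): n = 568; a·d/n = 225·106/568 = 41.9894; b·c/n = 113·124/568 = 24.6690
Stratum 2 (Some college): n = 344; a·d/n = 189·41/344 = 22.5262; b·c/n = 67·47/344 = 9.1541
Stratum 3 (≥ Bachelor's): n = 550; a·d/n = 111·182/550 = 36.7309; b·c/n = 181·76/550 = 25.0109
OR_MH = (41.9894 + 22.5262 + 36.7309) / (24.6690 + 9.1541 + 25.0109) = 101.2465 / 58.8340 = 1.72088

1.72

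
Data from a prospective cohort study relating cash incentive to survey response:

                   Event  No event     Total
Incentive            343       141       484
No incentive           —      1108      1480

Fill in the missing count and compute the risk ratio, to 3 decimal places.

2.819

The missing cell is in the unexposed row: 1480 − 1108 = 372.
So a = 343, b = 141, c = 372, d = 1108.
RR = [a/(a+b)] / [c/(c+d)] = (343/484) / (372/1480) = 0.70868/0.25135 = 2.81947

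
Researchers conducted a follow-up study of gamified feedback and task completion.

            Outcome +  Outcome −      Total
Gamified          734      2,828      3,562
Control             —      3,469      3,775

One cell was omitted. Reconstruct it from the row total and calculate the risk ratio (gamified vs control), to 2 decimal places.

The missing cell is in the unexposed row: 3775 − 3469 = 306.
So a = 734, b = 2828, c = 306, d = 3469.
RR = [a/(a+b)] / [c/(c+d)] = (734/3562) / (306/3775) = 0.20606/0.08106 = 2.54213

2.54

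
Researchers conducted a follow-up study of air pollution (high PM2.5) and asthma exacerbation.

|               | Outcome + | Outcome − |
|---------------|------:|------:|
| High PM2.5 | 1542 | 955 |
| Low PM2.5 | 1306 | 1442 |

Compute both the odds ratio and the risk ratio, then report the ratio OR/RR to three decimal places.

1.372

Cells: a = 1542, b = 955, c = 1306, d = 1442.
OR = (1542·1442)/(955·1306) = 2223564/1247230 = 1.78280
Risk in exposed = 1542/2497 = 0.61754; risk in unexposed = 1306/2748 = 0.47525; RR = 1.29939
OR/RR = 1.78280 / 1.29939 = 1.37203
The outcome is not rare, so the OR lies further from 1 than the RR.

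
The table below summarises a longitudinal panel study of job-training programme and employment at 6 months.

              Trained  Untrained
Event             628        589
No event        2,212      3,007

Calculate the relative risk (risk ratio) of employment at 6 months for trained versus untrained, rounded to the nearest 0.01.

1.35

Reading the table with exposure as columns: a = 628 (Trained, case), b = 2212 (Trained, non-case), c = 589 (Untrained, case), d = 3007.
Risk in exposed = 628/2840 = 0.22113; risk in unexposed = 589/3596 = 0.16379.
RR = 0.22113 / 0.16379 = 1.35004
The risk among the exposed is 1.35 times that among the unexposed.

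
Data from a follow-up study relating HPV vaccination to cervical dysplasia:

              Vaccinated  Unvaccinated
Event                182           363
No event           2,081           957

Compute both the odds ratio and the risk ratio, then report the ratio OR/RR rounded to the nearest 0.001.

Reading the table with exposure as columns: a = 182 (Vaccinated, case), b = 2081 (Vaccinated, non-case), c = 363 (Unvaccinated, case), d = 957.
OR = (182·957)/(2081·363) = 174174/755403 = 0.23057
Risk in exposed = 182/2263 = 0.08042; risk in unexposed = 363/1320 = 0.27500; RR = 0.29245
OR/RR = 0.23057 / 0.29245 = 0.78841
The outcome is not rare, so the OR lies further from 1 than the RR.

0.788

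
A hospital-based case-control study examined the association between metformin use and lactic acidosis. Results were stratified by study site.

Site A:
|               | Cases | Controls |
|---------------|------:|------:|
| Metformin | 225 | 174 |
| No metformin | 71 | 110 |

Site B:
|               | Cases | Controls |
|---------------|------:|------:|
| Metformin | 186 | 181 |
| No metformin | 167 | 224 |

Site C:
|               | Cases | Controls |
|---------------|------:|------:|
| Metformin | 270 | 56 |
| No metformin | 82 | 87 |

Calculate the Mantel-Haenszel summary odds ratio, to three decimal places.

OR_MH = Σ(aᵢdᵢ/nᵢ) / Σ(bᵢcᵢ/nᵢ), where nᵢ is the stratum total.
Stratum 1 (Site A): n = 580; a·d/n = 225·110/580 = 42.6724; b·c/n = 174·71/580 = 21.3000
Stratum 2 (Site B): n = 758; a·d/n = 186·224/758 = 54.9657; b·c/n = 181·167/758 = 39.8773
Stratum 3 (Site C): n = 495; a·d/n = 270·87/495 = 47.4545; b·c/n = 56·82/495 = 9.2768
OR_MH = (42.6724 + 54.9657 + 47.4545) / (21.3000 + 39.8773 + 9.2768) = 145.0927 / 70.4541 = 2.05939

2.059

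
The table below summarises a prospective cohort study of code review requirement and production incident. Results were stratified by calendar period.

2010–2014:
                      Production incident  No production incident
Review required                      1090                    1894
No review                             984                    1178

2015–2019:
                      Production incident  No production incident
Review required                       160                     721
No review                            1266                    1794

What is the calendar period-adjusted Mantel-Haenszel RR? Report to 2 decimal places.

RR_MH = Σ(aᵢ·n₀ᵢ/nᵢ) / Σ(cᵢ·n₁ᵢ/nᵢ), with n₁ᵢ = aᵢ+bᵢ (exposed), n₀ᵢ = cᵢ+dᵢ (unexposed), nᵢ = n₁ᵢ+n₀ᵢ.
Stratum 1 (2010–2014): n₁ = 2984, n₀ = 2162, n = 5146; a·n₀/n = 1090·2162/5146 = 457.9440; c·n₁/n = 984·2984/5146 = 570.5900
Stratum 2 (2015–2019): n₁ = 881, n₀ = 3060, n = 3941; a·n₀/n = 160·3060/3941 = 124.2324; c·n₁/n = 1266·881/3941 = 283.0109
RR_MH = (457.9440 + 124.2324) / (570.5900 + 283.0109) = 582.1765 / 853.6009 = 0.68202

0.68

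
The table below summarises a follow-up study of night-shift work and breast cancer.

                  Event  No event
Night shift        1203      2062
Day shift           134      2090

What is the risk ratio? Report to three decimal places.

Cells: a = 1203, b = 2062, c = 134, d = 2090.
Risk in exposed = 1203/3265 = 0.36845; risk in unexposed = 134/2224 = 0.06025.
RR = 0.36845 / 0.06025 = 6.11522
The risk among the exposed is 6.12 times that among the unexposed.

6.115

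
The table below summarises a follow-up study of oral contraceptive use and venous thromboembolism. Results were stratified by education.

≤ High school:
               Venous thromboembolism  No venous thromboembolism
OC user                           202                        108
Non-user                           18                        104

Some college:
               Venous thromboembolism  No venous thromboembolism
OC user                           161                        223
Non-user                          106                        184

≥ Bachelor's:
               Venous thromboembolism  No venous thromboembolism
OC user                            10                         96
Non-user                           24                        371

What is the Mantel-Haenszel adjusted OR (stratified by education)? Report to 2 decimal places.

2.26

OR_MH = Σ(aᵢdᵢ/nᵢ) / Σ(bᵢcᵢ/nᵢ), where nᵢ is the stratum total.
Stratum 1 (≤ High school): n = 432; a·d/n = 202·104/432 = 48.6296; b·c/n = 108·18/432 = 4.5000
Stratum 2 (Some college): n = 674; a·d/n = 161·184/674 = 43.9525; b·c/n = 223·106/674 = 35.0712
Stratum 3 (≥ Bachelor's): n = 501; a·d/n = 10·371/501 = 7.4052; b·c/n = 96·24/501 = 4.5988
OR_MH = (48.6296 + 43.9525 + 7.4052) / (4.5000 + 35.0712 + 4.5988) = 99.9873 / 44.1700 = 2.26369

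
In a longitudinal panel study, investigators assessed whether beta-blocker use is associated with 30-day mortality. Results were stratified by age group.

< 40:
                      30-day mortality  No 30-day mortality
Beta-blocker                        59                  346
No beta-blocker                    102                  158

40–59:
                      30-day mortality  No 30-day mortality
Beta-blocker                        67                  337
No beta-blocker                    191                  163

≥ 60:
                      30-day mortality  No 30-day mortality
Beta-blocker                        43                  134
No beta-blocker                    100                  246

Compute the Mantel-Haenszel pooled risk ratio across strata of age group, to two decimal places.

RR_MH = Σ(aᵢ·n₀ᵢ/nᵢ) / Σ(cᵢ·n₁ᵢ/nᵢ), with n₁ᵢ = aᵢ+bᵢ (exposed), n₀ᵢ = cᵢ+dᵢ (unexposed), nᵢ = n₁ᵢ+n₀ᵢ.
Stratum 1 (< 40): n₁ = 405, n₀ = 260, n = 665; a·n₀/n = 59·260/665 = 23.0677; c·n₁/n = 102·405/665 = 62.1203
Stratum 2 (40–59): n₁ = 404, n₀ = 354, n = 758; a·n₀/n = 67·354/758 = 31.2902; c·n₁/n = 191·404/758 = 101.7995
Stratum 3 (≥ 60): n₁ = 177, n₀ = 346, n = 523; a·n₀/n = 43·346/523 = 28.4474; c·n₁/n = 100·177/523 = 33.8432
RR_MH = (23.0677 + 31.2902 + 28.4474) / (62.1203 + 101.7995 + 33.8432) = 82.8053 / 197.7630 = 0.41871

0.42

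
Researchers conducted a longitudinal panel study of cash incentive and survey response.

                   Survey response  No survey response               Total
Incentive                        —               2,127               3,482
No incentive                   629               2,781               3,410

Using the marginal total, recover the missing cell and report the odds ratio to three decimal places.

The missing cell is in the exposed row: 3482 − 2127 = 1355.
So a = 1355, b = 2127, c = 629, d = 2781.
OR = (a·d)/(b·c) = (1355 × 2781) / (2127 × 629) = 3768255 / 1337883 = 2.81658

2.817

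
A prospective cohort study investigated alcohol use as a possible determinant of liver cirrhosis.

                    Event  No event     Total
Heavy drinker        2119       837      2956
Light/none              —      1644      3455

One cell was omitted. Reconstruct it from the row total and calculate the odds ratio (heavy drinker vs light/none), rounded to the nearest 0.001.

The missing cell is in the unexposed row: 3455 − 1644 = 1811.
So a = 2119, b = 837, c = 1811, d = 1644.
OR = (a·d)/(b·c) = (2119 × 1644) / (837 × 1811) = 3483636 / 1515807 = 2.29821

2.298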